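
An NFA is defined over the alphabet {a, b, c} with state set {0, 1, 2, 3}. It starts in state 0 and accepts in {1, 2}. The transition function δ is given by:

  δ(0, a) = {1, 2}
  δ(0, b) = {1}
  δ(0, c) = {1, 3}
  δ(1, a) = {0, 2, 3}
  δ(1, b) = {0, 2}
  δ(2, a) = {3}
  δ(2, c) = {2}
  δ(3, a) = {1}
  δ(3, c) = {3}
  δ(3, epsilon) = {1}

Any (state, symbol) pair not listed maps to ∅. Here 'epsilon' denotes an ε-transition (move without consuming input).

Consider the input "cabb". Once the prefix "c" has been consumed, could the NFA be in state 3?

Start in {0}.
Read 'c': 0→{1, 3}; now {1, 3}.
State 3 is in {1, 3}.

Yes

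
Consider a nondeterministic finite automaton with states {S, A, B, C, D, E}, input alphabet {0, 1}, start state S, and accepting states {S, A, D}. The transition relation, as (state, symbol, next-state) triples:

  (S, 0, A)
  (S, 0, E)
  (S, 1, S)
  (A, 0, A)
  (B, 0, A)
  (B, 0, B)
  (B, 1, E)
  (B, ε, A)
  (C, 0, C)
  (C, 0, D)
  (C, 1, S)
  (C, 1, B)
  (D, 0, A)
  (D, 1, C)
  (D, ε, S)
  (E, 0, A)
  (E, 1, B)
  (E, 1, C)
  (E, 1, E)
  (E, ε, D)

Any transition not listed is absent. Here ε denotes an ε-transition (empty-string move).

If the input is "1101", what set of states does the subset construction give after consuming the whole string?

{S, A, B, C, D, E}

Start in {S}.
Read '1': {S} → {S}.
Read '1': {S} → {S}.
Read '0': {S} → {S, A, D, E}.
Read '1': {S, A, D, E} → {S, A, B, C, D, E}.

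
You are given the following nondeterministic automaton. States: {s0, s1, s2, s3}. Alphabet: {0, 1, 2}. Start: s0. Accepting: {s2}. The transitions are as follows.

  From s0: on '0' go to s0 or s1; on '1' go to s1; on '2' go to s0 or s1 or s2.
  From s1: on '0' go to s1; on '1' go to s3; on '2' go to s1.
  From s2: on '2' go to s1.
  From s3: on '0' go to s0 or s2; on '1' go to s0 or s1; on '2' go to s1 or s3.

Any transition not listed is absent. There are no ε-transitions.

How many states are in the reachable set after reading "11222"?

2

Start in {s0}.
Read '1': s0→{s1}; now {s1}.
Read '1': s1→{s3}; now {s3}.
Read '2': s3→{s1, s3}; now {s1, s3}.
Read '2': s1→{s1}, s3→{s1, s3}; now {s1, s3}.
Read '2': s1→{s1}, s3→{s1, s3}; now {s1, s3}.
That set has 2 states.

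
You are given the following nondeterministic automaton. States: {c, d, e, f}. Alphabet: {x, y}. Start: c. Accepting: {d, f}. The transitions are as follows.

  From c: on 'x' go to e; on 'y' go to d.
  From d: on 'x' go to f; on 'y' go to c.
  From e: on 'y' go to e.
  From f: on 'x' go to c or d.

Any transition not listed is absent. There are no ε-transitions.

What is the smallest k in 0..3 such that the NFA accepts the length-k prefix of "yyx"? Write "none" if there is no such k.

1

Start in {c}.
Read 'y': c→{d}; now {d}.
None of the earlier sets intersect F, but {d} does.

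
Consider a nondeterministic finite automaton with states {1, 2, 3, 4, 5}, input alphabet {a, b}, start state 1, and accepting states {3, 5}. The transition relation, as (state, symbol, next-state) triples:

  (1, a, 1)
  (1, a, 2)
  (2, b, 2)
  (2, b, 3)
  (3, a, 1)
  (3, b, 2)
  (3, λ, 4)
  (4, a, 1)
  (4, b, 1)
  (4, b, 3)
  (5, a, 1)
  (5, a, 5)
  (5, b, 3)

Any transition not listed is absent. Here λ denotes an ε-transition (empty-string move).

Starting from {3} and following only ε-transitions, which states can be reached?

{3, 4}

Begin with {3}.
ε-move 3 → 4; add 4.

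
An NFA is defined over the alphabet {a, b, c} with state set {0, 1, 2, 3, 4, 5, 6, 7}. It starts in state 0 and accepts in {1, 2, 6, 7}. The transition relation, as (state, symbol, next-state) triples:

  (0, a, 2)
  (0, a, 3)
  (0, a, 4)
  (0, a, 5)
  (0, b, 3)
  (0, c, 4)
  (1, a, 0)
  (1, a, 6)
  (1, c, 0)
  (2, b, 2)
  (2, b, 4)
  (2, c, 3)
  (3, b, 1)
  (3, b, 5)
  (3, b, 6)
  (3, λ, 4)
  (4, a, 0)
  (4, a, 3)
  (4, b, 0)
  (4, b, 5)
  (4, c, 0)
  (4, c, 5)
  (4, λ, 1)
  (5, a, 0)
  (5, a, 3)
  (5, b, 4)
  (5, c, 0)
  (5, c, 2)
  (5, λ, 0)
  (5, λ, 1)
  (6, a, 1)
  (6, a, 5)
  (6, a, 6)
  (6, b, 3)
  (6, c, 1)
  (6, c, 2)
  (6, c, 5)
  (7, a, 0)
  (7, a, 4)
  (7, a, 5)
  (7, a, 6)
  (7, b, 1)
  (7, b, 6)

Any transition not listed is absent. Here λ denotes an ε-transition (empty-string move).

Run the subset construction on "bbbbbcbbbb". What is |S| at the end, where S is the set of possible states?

4

Start in {0}.
Read 'b': 0→{3}; union {3}; ε-closure = {1, 3, 4}.
Read 'b': 1→∅, 3→{1, 5, 6}, 4→{0, 5}; now {0, 1, 5, 6}.
Read 'b': 0→{3}, 1→∅, 5→{4}, 6→{3}; union {3, 4}; ε-closure = {1, 3, 4}.
Read 'b': 1→∅, 3→{1, 5, 6}, 4→{0, 5}; now {0, 1, 5, 6}.
Read 'b': 0→{3}, 1→∅, 5→{4}, 6→{3}; union {3, 4}; ε-closure = {1, 3, 4}.
Read 'c': 1→{0}, 3→∅, 4→{0, 5}; union {0, 5}; ε-closure = {0, 1, 5}.
Read 'b': 0→{3}, 1→∅, 5→{4}; union {3, 4}; ε-closure = {1, 3, 4}.
Read 'b': 1→∅, 3→{1, 5, 6}, 4→{0, 5}; now {0, 1, 5, 6}.
Read 'b': 0→{3}, 1→∅, 5→{4}, 6→{3}; union {3, 4}; ε-closure = {1, 3, 4}.
Read 'b': 1→∅, 3→{1, 5, 6}, 4→{0, 5}; now {0, 1, 5, 6}.
That set has 4 states.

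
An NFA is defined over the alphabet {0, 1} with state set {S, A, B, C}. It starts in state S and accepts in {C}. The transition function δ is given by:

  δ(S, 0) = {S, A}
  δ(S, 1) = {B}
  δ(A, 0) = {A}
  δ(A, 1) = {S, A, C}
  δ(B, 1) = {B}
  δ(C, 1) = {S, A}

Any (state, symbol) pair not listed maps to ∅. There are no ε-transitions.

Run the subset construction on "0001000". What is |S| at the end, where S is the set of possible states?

Start in {S}.
Read '0': S→{S, A}; now {S, A}.
Read '0': S→{S, A}, A→{A}; now {S, A}.
Read '0': S→{S, A}, A→{A}; now {S, A}.
Read '1': S→{B}, A→{S, A, C}; now {S, A, B, C}.
Read '0': S→{S, A}, A→{A}, B→∅, C→∅; now {S, A}.
Read '0': S→{S, A}, A→{A}; now {S, A}.
Read '0': S→{S, A}, A→{A}; now {S, A}.
That set has 2 states.

2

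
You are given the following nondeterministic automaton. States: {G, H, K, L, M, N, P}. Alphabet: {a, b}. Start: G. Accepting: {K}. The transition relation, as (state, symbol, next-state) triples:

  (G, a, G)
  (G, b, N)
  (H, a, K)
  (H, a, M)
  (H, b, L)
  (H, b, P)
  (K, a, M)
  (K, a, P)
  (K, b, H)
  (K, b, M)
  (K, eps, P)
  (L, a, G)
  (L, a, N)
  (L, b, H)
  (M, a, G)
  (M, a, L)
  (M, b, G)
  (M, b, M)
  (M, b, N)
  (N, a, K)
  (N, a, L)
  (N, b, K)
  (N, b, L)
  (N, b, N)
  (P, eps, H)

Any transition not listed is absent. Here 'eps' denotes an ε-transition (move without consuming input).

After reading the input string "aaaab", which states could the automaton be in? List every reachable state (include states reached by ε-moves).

Start in {G}.
Read 'a': G→{G}; now {G}.
Read 'a': G→{G}; now {G}.
Read 'a': G→{G}; now {G}.
Read 'a': G→{G}; now {G}.
Read 'b': G→{N}; now {N}.

{N}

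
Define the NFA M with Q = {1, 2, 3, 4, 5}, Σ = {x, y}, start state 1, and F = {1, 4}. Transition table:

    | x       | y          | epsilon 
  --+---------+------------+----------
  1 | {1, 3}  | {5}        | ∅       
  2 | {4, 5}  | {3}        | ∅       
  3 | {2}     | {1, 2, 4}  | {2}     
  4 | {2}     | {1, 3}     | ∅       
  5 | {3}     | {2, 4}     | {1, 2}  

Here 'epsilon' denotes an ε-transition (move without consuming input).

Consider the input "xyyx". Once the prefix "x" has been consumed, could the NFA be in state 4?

No

Start in {1}.
Read 'x': {1} → {1, 2, 3}.
State 4 is not in {1, 2, 3}.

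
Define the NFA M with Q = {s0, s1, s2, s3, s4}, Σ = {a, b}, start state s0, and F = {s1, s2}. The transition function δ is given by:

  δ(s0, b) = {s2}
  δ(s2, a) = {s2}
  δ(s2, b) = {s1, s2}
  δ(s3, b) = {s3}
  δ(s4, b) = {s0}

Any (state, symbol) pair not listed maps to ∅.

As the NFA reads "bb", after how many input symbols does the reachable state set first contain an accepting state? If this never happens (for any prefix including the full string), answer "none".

1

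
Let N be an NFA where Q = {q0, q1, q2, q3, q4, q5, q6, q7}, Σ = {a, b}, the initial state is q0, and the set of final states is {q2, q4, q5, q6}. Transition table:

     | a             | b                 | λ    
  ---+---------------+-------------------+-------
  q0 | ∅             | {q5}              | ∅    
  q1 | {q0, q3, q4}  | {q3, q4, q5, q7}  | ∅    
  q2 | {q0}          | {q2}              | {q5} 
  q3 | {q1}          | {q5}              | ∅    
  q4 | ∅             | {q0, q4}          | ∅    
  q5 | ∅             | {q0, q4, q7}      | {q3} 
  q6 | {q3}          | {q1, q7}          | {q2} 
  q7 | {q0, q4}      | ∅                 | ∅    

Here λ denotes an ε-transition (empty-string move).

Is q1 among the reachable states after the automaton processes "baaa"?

Start in {q0}.
Read 'b': {q0} → {q3, q5}.
Read 'a': {q3, q5} → {q1}.
Read 'a': {q1} → {q0, q3, q4}.
Read 'a': {q0, q3, q4} → {q1}.
State q1 is in {q1}.

Yes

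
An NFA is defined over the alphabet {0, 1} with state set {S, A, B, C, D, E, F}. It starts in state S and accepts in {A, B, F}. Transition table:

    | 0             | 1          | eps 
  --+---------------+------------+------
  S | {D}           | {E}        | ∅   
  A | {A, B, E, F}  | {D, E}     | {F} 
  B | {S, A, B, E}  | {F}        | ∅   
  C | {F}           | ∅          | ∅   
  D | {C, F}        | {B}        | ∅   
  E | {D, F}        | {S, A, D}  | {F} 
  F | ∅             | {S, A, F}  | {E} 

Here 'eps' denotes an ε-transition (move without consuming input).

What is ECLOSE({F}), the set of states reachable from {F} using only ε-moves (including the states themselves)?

{E, F}

Begin with {F}.
ε-move F → E; add E.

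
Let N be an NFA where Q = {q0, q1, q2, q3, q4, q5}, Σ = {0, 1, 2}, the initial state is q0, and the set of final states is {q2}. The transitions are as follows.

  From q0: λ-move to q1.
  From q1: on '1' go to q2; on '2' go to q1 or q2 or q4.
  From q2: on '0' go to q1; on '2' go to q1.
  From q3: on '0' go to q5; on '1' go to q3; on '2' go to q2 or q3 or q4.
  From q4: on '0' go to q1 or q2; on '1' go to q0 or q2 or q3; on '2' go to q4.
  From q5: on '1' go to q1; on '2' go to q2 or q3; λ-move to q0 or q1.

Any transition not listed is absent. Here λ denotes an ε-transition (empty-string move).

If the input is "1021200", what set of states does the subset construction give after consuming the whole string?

{q1}

Start: ε-closure({q0}) = {q0, q1}.
Read '1': q0→∅, q1→{q2}; now {q2}.
Read '0': q2→{q1}; now {q1}.
Read '2': q1→{q1, q2, q4}; now {q1, q2, q4}.
Read '1': q1→{q2}, q2→∅, q4→{q0, q2, q3}; union {q0, q2, q3}; ε-closure = {q0, q1, q2, q3}.
Read '2': q0→∅, q1→{q1, q2, q4}, q2→{q1}, q3→{q2, q3, q4}; now {q1, q2, q3, q4}.
Read '0': q1→∅, q2→{q1}, q3→{q5}, q4→{q1, q2}; union {q1, q2, q5}; ε-closure = {q0, q1, q2, q5}.
Read '0': q0→∅, q1→∅, q2→{q1}, q5→∅; now {q1}.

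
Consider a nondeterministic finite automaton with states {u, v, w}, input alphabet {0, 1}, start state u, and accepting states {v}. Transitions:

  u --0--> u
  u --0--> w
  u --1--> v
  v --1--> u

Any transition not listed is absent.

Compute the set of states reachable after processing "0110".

{u, w}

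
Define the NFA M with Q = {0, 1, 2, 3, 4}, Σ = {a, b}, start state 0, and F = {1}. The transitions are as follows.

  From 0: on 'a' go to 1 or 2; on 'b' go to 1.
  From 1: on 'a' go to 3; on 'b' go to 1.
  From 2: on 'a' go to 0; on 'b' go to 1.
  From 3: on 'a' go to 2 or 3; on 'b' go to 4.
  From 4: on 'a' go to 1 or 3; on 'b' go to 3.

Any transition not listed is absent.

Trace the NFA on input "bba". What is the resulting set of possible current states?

{3}

Start in {0}.
Read 'b': 0→{1}; now {1}.
Read 'b': 1→{1}; now {1}.
Read 'a': 1→{3}; now {3}.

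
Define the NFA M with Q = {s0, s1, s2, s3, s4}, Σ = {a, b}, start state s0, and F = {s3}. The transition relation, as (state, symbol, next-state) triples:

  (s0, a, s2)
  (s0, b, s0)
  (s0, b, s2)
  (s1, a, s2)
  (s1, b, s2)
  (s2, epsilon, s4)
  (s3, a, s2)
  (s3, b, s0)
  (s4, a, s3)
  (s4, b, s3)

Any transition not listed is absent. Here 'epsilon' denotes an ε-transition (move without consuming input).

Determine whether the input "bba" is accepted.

Yes

Start in {s0}.
Read 'b': {s0} → {s0, s2, s4}.
Read 'b': {s0, s2, s4} → {s0, s2, s3, s4}.
Read 'a': {s0, s2, s3, s4} → {s2, s3, s4}.
The final set {s2, s3, s4} contains the accepting state s3.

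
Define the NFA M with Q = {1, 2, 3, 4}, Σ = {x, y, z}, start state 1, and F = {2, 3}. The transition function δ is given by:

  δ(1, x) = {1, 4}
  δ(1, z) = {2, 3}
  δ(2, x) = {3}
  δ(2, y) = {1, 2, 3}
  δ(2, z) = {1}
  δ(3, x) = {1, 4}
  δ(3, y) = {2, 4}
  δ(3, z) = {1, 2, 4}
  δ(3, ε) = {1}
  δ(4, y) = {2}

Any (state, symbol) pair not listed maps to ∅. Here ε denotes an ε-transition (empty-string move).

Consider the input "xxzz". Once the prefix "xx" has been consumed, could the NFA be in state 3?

Start in {1}.
Read 'x': 1→{1, 4}; now {1, 4}.
Read 'x': 1→{1, 4}, 4→∅; now {1, 4}.
State 3 is not in {1, 4}.

No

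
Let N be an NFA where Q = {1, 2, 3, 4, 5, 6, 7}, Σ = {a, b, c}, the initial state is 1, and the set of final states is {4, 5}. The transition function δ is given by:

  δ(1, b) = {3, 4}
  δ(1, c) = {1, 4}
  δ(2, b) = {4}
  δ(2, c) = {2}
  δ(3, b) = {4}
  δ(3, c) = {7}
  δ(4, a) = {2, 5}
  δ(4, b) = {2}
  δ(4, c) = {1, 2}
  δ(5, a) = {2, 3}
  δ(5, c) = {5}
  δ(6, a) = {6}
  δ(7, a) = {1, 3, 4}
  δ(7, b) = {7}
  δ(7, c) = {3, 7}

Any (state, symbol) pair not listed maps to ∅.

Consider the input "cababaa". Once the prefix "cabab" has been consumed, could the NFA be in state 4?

Yes

Start in {1}.
Read 'c': {1} → {1, 4}.
Read 'a': {1, 4} → {2, 5}.
Read 'b': {2, 5} → {4}.
Read 'a': {4} → {2, 5}.
Read 'b': {2, 5} → {4}.
State 4 is in {4}.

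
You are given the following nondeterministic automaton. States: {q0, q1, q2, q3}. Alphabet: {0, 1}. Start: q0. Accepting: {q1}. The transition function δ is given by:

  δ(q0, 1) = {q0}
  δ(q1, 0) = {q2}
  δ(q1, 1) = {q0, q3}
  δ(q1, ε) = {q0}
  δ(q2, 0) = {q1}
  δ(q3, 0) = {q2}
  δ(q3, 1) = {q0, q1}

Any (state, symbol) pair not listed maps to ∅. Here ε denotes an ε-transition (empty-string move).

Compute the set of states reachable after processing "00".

∅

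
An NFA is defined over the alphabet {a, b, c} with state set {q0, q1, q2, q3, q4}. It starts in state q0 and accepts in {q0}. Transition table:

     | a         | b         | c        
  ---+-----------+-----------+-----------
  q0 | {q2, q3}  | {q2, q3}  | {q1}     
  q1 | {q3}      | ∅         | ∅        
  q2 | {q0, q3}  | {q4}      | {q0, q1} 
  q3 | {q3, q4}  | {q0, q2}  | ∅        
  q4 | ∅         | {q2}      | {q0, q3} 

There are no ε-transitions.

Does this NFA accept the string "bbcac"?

Start in {q0}.
Read 'b': {q0} → {q2, q3}.
Read 'b': {q2, q3} → {q0, q2, q4}.
Read 'c': {q0, q2, q4} → {q0, q1, q3}.
Read 'a': {q0, q1, q3} → {q2, q3, q4}.
Read 'c': {q2, q3, q4} → {q0, q1, q3}.
The final set {q0, q1, q3} contains the accepting state q0.

Yes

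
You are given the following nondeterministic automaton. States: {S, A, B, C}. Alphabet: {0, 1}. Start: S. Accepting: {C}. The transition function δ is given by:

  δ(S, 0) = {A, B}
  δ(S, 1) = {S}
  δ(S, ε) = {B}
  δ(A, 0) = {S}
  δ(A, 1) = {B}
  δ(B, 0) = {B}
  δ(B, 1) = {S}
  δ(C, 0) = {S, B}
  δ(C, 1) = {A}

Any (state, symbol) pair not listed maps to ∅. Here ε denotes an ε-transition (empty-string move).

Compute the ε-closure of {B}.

Begin with {B}.
No ε-moves leave this set, so the closure equals the set itself.

{B}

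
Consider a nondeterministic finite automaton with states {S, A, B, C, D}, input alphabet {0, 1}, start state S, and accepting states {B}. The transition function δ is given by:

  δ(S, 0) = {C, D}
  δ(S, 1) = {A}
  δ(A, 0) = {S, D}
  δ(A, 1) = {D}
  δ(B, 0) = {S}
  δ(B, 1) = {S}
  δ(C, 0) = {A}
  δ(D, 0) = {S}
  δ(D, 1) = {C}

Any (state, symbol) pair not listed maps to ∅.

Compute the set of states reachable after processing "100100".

{S, C, D}

Start in {S}.
Read '1': {S} → {A}.
Read '0': {A} → {S, D}.
Read '0': {S, D} → {S, C, D}.
Read '1': {S, C, D} → {A, C}.
Read '0': {A, C} → {S, A, D}.
Read '0': {S, A, D} → {S, C, D}.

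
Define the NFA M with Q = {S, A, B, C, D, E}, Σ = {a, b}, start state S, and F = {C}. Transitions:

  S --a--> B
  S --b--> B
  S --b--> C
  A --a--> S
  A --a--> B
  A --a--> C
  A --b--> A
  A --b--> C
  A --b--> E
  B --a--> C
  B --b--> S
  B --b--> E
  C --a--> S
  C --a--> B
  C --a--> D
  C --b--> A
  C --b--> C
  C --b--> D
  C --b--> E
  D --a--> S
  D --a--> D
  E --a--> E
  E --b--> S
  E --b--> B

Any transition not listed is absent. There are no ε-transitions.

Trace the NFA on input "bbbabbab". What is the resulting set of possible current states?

{S, A, B, C, D, E}

Start in {S}.
Read 'b': S→{B, C}; now {B, C}.
Read 'b': B→{S, E}, C→{A, C, D, E}; now {S, A, C, D, E}.
Read 'b': S→{B, C}, A→{A, C, E}, C→{A, C, D, E}, D→∅, E→{S, B}; now {S, A, B, C, D, E}.
Read 'a': S→{B}, A→{S, B, C}, B→{C}, C→{S, B, D}, D→{S, D}, E→{E}; now {S, B, C, D, E}.
Read 'b': S→{B, C}, B→{S, E}, C→{A, C, D, E}, D→∅, E→{S, B}; now {S, A, B, C, D, E}.
Read 'b': S→{B, C}, A→{A, C, E}, B→{S, E}, C→{A, C, D, E}, D→∅, E→{S, B}; now {S, A, B, C, D, E}.
Read 'a': S→{B}, A→{S, B, C}, B→{C}, C→{S, B, D}, D→{S, D}, E→{E}; now {S, B, C, D, E}.
Read 'b': S→{B, C}, B→{S, E}, C→{A, C, D, E}, D→∅, E→{S, B}; now {S, A, B, C, D, E}.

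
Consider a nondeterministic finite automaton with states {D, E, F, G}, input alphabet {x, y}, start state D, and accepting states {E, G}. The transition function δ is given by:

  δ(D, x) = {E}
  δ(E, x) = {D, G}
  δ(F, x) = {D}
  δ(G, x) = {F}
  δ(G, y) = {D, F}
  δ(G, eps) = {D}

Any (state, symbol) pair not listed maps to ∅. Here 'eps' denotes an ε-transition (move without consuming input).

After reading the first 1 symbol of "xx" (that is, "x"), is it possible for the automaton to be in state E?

Start in {D}.
Read 'x': D→{E}; now {E}.
State E is in {E}.

Yes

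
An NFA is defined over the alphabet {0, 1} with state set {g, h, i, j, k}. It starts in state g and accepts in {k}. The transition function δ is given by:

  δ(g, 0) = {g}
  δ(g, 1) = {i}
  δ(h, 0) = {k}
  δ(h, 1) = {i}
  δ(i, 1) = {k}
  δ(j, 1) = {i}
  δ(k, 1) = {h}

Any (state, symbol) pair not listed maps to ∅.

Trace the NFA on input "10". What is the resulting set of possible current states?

Start in {g}.
Read '1': {g} → {i}.
Read '0': {i} → ∅.

∅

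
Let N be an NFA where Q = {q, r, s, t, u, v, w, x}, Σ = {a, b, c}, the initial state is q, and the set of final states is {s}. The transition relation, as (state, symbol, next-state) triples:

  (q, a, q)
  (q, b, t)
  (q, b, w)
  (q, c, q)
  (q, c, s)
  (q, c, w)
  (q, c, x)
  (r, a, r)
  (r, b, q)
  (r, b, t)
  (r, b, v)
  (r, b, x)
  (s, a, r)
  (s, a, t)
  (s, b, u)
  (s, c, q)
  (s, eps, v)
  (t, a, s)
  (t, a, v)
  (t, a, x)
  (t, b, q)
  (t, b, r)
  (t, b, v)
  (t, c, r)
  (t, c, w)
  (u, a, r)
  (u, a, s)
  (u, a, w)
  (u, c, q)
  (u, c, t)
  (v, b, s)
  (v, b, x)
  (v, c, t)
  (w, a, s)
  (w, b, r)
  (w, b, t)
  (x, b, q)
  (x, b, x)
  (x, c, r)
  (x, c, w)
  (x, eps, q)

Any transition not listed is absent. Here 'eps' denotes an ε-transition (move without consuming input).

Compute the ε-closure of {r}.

{r}

Begin with {r}.
No ε-moves leave this set, so the closure equals the set itself.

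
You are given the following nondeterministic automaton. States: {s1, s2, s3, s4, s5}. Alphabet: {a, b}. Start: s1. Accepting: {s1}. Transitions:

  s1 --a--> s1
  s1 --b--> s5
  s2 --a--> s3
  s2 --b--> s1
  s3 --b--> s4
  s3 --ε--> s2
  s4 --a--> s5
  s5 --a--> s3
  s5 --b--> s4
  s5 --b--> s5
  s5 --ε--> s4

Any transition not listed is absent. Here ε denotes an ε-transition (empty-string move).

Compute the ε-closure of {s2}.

Begin with {s2}.
No ε-moves leave this set, so the closure equals the set itself.

{s2}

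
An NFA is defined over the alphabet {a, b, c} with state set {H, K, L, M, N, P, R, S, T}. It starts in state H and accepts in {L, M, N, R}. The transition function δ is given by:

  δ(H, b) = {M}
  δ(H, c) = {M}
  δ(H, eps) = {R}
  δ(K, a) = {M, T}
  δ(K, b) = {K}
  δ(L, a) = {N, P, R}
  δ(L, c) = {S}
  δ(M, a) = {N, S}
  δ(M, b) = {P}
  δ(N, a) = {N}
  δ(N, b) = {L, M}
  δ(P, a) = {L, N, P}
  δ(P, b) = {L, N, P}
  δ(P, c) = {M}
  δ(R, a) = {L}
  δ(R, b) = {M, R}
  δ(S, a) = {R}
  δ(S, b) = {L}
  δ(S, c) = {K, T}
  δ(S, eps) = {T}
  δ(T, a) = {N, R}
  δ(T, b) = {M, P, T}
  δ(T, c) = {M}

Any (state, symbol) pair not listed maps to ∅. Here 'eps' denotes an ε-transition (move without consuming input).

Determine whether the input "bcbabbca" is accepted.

Start: ε-closure({H}) = {H, R}.
Read 'b': H→{M}, R→{M, R}; now {M, R}.
Read 'c': M→∅, R→∅; now ∅.
The set is empty and remains empty for the remaining 6 symbols.
The final set ∅ contains no accepting state.

No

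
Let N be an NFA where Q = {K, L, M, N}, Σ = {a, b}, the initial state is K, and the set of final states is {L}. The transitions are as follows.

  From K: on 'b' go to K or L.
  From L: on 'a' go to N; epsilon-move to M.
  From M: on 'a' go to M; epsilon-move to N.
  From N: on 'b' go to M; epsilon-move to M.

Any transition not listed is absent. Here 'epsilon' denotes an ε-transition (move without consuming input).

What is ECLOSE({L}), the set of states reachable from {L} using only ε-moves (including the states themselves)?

{L, M, N}

Begin with {L}.
ε-move L → M; add M.
ε-move M → N; add N.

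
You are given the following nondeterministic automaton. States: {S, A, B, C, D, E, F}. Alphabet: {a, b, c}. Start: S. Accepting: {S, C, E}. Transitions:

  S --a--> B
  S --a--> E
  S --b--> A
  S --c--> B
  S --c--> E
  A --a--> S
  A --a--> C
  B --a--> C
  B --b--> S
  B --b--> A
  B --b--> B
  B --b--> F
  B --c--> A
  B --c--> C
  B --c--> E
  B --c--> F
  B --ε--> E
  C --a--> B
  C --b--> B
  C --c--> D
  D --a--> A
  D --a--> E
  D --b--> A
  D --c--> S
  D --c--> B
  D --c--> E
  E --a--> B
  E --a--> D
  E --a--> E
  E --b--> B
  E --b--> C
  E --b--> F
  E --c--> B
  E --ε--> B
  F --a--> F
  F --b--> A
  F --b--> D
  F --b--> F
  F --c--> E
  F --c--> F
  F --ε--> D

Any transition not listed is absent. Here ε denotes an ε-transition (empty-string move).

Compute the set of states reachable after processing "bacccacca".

Start in {S}.
Read 'b': S→{A}; now {A}.
Read 'a': A→{S, C}; now {S, C}.
Read 'c': S→{B, E}, C→{D}; now {B, D, E}.
Read 'c': B→{A, C, E, F}, D→{S, B, E}, E→{B}; union {S, A, B, C, E, F}; ε-closure = {S, A, B, C, D, E, F}.
Read 'c': S→{B, E}, A→∅, B→{A, C, E, F}, C→{D}, D→{S, B, E}, E→{B}, F→{E, F}; now {S, A, B, C, D, E, F}.
Read 'a': S→{B, E}, A→{S, C}, B→{C}, C→{B}, D→{A, E}, E→{B, D, E}, F→{F}; now {S, A, B, C, D, E, F}.
Read 'c': S→{B, E}, A→∅, B→{A, C, E, F}, C→{D}, D→{S, B, E}, E→{B}, F→{E, F}; now {S, A, B, C, D, E, F}.
Read 'c': S→{B, E}, A→∅, B→{A, C, E, F}, C→{D}, D→{S, B, E}, E→{B}, F→{E, F}; now {S, A, B, C, D, E, F}.
Read 'a': S→{B, E}, A→{S, C}, B→{C}, C→{B}, D→{A, E}, E→{B, D, E}, F→{F}; now {S, A, B, C, D, E, F}.

{S, A, B, C, D, E, F}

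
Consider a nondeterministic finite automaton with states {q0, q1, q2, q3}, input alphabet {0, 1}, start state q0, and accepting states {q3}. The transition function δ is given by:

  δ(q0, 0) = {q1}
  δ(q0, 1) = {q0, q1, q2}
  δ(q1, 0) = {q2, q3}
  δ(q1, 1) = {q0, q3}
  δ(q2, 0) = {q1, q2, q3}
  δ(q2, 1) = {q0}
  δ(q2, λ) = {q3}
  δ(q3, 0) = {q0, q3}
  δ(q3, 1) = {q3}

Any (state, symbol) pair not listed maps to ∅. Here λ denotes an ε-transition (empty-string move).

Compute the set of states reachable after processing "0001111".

Start in {q0}.
Read '0': {q0} → {q1}.
Read '0': {q1} → {q2, q3}.
Read '0': {q2, q3} → {q0, q1, q2, q3}.
Read '1': {q0, q1, q2, q3} → {q0, q1, q2, q3}.
Read '1': {q0, q1, q2, q3} → {q0, q1, q2, q3}.
Read '1': {q0, q1, q2, q3} → {q0, q1, q2, q3}.
Read '1': {q0, q1, q2, q3} → {q0, q1, q2, q3}.

{q0, q1, q2, q3}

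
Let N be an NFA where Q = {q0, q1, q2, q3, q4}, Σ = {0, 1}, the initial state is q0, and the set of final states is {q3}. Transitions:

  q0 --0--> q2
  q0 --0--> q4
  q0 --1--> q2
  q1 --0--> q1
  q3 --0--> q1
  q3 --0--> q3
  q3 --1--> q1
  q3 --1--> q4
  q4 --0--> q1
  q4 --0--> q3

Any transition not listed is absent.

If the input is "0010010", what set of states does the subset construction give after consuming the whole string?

{q1, q3}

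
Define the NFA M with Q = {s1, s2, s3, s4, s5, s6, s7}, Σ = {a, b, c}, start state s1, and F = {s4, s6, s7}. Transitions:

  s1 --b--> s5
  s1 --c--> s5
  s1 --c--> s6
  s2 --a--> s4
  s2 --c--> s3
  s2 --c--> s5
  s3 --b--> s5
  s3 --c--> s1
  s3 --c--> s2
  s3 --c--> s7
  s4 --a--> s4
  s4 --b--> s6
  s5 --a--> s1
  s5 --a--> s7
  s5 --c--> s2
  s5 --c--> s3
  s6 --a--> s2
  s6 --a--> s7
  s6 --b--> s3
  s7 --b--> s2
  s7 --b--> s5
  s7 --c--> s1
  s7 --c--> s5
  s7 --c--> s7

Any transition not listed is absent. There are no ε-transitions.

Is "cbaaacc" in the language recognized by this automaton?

Start in {s1}.
Read 'c': {s1} → {s5, s6}.
Read 'b': {s5, s6} → {s3}.
Read 'a': {s3} → ∅.
The set is empty and remains empty for the remaining 4 symbols.
The final set ∅ contains no accepting state.

No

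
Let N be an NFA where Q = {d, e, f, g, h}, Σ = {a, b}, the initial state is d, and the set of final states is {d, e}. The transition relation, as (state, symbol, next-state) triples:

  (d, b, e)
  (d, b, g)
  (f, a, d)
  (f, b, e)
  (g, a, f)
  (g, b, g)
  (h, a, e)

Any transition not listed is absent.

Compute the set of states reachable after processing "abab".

∅

Start in {d}.
Read 'a': {d} → ∅.
The set is empty and remains empty for the remaining 3 symbols.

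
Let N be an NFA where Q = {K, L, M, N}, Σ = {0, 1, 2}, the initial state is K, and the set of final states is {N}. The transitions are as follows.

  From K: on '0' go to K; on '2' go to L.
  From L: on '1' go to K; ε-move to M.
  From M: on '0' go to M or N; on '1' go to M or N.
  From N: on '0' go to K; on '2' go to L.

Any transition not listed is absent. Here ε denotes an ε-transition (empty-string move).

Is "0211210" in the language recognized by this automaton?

Start in {K}.
Read '0': {K} → {K}.
Read '2': {K} → {L, M}.
Read '1': {L, M} → {K, M, N}.
Read '1': {K, M, N} → {M, N}.
Read '2': {M, N} → {L, M}.
Read '1': {L, M} → {K, M, N}.
Read '0': {K, M, N} → {K, M, N}.
The final set {K, M, N} contains the accepting state N.

Yes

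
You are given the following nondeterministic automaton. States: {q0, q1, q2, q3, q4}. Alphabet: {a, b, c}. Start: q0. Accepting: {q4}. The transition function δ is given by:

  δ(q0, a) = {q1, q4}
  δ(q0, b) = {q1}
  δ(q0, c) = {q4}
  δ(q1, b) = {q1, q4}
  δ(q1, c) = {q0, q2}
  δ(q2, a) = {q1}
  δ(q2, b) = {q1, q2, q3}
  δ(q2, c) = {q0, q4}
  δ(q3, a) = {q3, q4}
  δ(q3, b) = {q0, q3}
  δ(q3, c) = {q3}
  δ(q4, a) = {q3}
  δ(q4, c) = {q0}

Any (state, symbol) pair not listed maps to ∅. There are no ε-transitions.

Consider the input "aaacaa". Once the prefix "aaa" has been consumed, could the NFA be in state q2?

Start in {q0}.
Read 'a': q0→{q1, q4}; now {q1, q4}.
Read 'a': q1→∅, q4→{q3}; now {q3}.
Read 'a': q3→{q3, q4}; now {q3, q4}.
State q2 is not in {q3, q4}.

No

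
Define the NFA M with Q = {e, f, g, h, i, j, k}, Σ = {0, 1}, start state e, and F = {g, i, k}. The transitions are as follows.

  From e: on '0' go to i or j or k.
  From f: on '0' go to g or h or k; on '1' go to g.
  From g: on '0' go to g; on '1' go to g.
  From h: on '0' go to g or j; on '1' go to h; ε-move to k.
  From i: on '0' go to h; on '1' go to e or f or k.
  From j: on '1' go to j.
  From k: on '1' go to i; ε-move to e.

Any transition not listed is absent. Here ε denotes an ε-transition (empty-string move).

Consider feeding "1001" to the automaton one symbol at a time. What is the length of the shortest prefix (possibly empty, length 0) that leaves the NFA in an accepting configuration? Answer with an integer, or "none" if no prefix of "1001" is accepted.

Start in {e}.
Read '1': {e} → ∅.
The set is empty and remains empty for the remaining 3 symbols.
No reachable set along the way intersects F.

none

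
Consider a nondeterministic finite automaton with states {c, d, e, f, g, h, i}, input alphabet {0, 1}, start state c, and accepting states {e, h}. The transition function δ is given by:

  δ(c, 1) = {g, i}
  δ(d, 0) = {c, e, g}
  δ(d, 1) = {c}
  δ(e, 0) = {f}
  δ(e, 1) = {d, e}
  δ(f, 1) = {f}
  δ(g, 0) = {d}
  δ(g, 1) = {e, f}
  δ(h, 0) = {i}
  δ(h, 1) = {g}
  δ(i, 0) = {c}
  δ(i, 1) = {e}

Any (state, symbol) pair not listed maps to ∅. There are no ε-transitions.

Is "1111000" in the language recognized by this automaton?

Yes

Start in {c}.
Read '1': {c} → {g, i}.
Read '1': {g, i} → {e, f}.
Read '1': {e, f} → {d, e, f}.
Read '1': {d, e, f} → {c, d, e, f}.
Read '0': {c, d, e, f} → {c, e, f, g}.
Read '0': {c, e, f, g} → {d, f}.
Read '0': {d, f} → {c, e, g}.
The final set {c, e, g} contains the accepting state e.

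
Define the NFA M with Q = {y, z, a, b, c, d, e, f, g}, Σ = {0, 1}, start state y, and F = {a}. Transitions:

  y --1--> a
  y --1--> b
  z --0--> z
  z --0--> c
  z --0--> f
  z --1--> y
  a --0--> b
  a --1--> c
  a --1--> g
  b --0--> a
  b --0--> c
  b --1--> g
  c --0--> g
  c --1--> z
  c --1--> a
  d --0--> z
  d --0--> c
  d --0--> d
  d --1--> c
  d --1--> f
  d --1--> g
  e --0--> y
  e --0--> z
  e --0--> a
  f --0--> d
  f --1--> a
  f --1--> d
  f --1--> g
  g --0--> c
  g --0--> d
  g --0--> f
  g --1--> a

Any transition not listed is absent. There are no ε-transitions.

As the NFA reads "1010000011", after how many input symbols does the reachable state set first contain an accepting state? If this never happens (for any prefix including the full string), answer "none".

1

Start in {y}.
Read '1': {y} → {a, b}.
None of the earlier sets intersect F, but {a, b} does.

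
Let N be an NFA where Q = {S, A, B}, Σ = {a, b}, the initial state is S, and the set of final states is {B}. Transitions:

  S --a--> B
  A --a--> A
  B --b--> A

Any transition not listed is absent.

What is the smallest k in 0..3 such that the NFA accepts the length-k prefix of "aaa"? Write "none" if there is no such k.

Start in {S}.
Read 'a': {S} → {B}.
None of the earlier sets intersect F, but {B} does.

1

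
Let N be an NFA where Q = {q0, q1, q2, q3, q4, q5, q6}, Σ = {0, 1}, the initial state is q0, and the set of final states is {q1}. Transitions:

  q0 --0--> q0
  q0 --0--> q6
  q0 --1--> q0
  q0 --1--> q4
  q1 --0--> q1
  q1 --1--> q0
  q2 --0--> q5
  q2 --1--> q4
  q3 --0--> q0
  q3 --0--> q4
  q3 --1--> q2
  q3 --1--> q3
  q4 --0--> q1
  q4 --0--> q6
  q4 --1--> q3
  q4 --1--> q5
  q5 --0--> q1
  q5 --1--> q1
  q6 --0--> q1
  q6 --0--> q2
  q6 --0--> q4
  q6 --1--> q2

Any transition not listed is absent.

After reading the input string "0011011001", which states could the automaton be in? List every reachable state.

Start in {q0}.
Read '0': q0→{q0, q6}; now {q0, q6}.
Read '0': q0→{q0, q6}, q6→{q1, q2, q4}; now {q0, q1, q2, q4, q6}.
Read '1': q0→{q0, q4}, q1→{q0}, q2→{q4}, q4→{q3, q5}, q6→{q2}; now {q0, q2, q3, q4, q5}.
Read '1': q0→{q0, q4}, q2→{q4}, q3→{q2, q3}, q4→{q3, q5}, q5→{q1}; now {q0, q1, q2, q3, q4, q5}.
Read '0': q0→{q0, q6}, q1→{q1}, q2→{q5}, q3→{q0, q4}, q4→{q1, q6}, q5→{q1}; now {q0, q1, q4, q5, q6}.
Read '1': q0→{q0, q4}, q1→{q0}, q4→{q3, q5}, q5→{q1}, q6→{q2}; now {q0, q1, q2, q3, q4, q5}.
Read '1': q0→{q0, q4}, q1→{q0}, q2→{q4}, q3→{q2, q3}, q4→{q3, q5}, q5→{q1}; now {q0, q1, q2, q3, q4, q5}.
Read '0': q0→{q0, q6}, q1→{q1}, q2→{q5}, q3→{q0, q4}, q4→{q1, q6}, q5→{q1}; now {q0, q1, q4, q5, q6}.
Read '0': q0→{q0, q6}, q1→{q1}, q4→{q1, q6}, q5→{q1}, q6→{q1, q2, q4}; now {q0, q1, q2, q4, q6}.
Read '1': q0→{q0, q4}, q1→{q0}, q2→{q4}, q4→{q3, q5}, q6→{q2}; now {q0, q2, q3, q4, q5}.

{q0, q2, q3, q4, q5}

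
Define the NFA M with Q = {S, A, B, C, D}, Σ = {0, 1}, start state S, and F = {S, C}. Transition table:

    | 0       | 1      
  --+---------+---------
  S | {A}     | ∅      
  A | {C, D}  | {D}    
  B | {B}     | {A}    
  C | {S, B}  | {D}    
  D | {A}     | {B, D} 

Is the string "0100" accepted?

Start in {S}.
Read '0': {S} → {A}.
Read '1': {A} → {D}.
Read '0': {D} → {A}.
Read '0': {A} → {C, D}.
The final set {C, D} contains the accepting state C.

Yes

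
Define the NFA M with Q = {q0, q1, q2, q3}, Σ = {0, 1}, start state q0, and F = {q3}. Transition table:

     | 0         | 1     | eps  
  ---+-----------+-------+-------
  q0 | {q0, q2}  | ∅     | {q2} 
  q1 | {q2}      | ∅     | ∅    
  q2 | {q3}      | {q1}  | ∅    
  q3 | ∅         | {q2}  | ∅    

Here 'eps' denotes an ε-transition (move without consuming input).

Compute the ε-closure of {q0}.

{q0, q2}

Begin with {q0}.
ε-move q0 → q2; add q2.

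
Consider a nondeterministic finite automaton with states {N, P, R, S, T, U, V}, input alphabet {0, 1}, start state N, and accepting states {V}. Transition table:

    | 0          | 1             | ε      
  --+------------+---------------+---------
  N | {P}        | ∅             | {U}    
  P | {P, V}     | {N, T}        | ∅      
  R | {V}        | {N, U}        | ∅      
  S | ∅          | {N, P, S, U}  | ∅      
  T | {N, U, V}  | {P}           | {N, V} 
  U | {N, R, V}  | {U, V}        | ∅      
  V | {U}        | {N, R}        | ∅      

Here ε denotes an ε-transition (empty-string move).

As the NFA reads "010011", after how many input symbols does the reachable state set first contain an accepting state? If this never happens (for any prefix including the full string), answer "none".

1

Start: ε-closure({N}) = {N, U}.
Read '0': N→{P}, U→{N, R, V}; union {N, P, R, V}; ε-closure = {N, P, R, U, V}.
None of the earlier sets intersect F, but {N, P, R, U, V} does.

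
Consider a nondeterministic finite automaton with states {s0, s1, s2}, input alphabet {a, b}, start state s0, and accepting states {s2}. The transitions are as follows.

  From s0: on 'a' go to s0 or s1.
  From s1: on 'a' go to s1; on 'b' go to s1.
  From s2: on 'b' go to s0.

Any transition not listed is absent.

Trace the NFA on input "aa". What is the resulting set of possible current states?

{s0, s1}

Start in {s0}.
Read 'a': {s0} → {s0, s1}.
Read 'a': {s0, s1} → {s0, s1}.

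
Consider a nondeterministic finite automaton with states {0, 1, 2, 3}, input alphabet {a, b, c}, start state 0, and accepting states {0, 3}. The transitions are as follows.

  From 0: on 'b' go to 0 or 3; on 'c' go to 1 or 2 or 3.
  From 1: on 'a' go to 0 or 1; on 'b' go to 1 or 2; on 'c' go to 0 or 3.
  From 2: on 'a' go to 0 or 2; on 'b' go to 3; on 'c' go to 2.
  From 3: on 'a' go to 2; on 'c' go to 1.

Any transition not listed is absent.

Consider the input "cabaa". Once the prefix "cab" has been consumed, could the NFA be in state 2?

Start in {0}.
Read 'c': {0} → {1, 2, 3}.
Read 'a': {1, 2, 3} → {0, 1, 2}.
Read 'b': {0, 1, 2} → {0, 1, 2, 3}.
State 2 is in {0, 1, 2, 3}.

Yes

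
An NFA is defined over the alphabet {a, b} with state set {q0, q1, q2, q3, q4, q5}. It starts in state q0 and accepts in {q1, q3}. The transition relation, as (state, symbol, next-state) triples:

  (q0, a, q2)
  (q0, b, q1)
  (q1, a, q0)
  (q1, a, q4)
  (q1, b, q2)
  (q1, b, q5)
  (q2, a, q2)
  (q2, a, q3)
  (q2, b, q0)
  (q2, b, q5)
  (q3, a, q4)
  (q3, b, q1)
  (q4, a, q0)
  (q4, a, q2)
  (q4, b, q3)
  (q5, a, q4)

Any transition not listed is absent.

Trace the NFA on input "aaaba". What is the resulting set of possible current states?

{q0, q2, q4}

Start in {q0}.
Read 'a': {q0} → {q2}.
Read 'a': {q2} → {q2, q3}.
Read 'a': {q2, q3} → {q2, q3, q4}.
Read 'b': {q2, q3, q4} → {q0, q1, q3, q5}.
Read 'a': {q0, q1, q3, q5} → {q0, q2, q4}.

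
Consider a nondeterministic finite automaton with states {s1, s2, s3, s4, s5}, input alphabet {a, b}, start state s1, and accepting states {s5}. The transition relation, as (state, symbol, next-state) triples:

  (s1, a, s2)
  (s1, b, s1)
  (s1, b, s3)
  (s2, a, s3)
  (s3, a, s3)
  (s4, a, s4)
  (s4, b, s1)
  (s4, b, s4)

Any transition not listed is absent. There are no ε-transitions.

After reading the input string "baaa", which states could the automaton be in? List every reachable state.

{s3}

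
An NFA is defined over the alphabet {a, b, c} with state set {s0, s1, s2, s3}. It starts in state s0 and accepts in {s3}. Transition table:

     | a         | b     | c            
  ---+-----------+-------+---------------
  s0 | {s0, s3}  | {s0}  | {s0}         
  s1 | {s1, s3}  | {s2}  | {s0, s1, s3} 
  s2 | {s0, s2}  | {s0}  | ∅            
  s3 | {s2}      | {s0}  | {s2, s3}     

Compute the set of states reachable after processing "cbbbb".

Start in {s0}.
Read 'c': {s0} → {s0}.
Read 'b': {s0} → {s0}.
Read 'b': {s0} → {s0}.
Read 'b': {s0} → {s0}.
Read 'b': {s0} → {s0}.

{s0}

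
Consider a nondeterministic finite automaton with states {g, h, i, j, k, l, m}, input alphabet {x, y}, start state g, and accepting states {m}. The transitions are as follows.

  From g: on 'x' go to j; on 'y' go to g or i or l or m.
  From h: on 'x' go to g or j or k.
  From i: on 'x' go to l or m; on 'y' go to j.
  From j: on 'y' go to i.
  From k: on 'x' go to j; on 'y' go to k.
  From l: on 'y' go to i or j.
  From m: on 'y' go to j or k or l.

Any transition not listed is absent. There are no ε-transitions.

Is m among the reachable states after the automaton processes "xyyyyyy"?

Start in {g}.
Read 'x': {g} → {j}.
Read 'y': {j} → {i}.
Read 'y': {i} → {j}.
Read 'y': {j} → {i}.
Read 'y': {i} → {j}.
Read 'y': {j} → {i}.
Read 'y': {i} → {j}.
State m is not in {j}.

No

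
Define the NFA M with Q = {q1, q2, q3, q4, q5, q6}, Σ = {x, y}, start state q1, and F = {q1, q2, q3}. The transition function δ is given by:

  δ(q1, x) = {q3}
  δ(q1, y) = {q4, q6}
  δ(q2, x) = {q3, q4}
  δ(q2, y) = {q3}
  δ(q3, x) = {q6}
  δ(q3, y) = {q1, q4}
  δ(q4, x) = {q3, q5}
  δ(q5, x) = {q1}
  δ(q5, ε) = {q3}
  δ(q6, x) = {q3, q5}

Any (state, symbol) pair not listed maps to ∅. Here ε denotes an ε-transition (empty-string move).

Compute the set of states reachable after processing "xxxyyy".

∅

Start in {q1}.
Read 'x': {q1} → {q3}.
Read 'x': {q3} → {q6}.
Read 'x': {q6} → {q3, q5}.
Read 'y': {q3, q5} → {q1, q4}.
Read 'y': {q1, q4} → {q4, q6}.
Read 'y': {q4, q6} → ∅.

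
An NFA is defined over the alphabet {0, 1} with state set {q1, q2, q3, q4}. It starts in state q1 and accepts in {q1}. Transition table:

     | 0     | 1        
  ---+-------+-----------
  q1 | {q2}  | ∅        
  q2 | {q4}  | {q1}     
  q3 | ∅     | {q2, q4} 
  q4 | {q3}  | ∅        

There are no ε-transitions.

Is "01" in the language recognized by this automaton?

Start in {q1}.
Read '0': q1→{q2}; now {q2}.
Read '1': q2→{q1}; now {q1}.
The final set {q1} contains the accepting state q1.

Yes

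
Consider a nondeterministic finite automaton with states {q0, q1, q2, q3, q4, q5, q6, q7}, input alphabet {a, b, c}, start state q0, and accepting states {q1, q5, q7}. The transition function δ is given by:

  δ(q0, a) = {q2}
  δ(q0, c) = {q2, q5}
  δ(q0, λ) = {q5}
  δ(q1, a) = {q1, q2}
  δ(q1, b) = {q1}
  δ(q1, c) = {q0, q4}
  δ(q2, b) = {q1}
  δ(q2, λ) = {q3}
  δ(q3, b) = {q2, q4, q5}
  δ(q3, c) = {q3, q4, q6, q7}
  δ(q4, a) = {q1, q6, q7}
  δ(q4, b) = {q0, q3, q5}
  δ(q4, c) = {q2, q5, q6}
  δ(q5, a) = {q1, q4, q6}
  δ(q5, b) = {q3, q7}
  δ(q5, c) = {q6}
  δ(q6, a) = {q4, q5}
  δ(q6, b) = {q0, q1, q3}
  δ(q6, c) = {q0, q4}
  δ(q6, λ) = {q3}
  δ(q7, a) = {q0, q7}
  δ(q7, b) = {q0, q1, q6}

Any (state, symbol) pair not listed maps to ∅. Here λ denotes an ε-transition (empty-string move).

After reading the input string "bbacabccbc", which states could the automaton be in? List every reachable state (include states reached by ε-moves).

{q0, q2, q3, q4, q5, q6, q7}

Start: ε-closure({q0}) = {q0, q5}.
Read 'b': {q0, q5} → {q3, q7}.
Read 'b': {q3, q7} → {q0, q1, q2, q3, q4, q5, q6}.
Read 'a': {q0, q1, q2, q3, q4, q5, q6} → {q1, q2, q3, q4, q5, q6, q7}.
Read 'c': {q1, q2, q3, q4, q5, q6, q7} → {q0, q2, q3, q4, q5, q6, q7}.
Read 'a': {q0, q2, q3, q4, q5, q6, q7} → {q0, q1, q2, q3, q4, q5, q6, q7}.
Read 'b': {q0, q1, q2, q3, q4, q5, q6, q7} → {q0, q1, q2, q3, q4, q5, q6, q7}.
Read 'c': {q0, q1, q2, q3, q4, q5, q6, q7} → {q0, q2, q3, q4, q5, q6, q7}.
Read 'c': {q0, q2, q3, q4, q5, q6, q7} → {q0, q2, q3, q4, q5, q6, q7}.
Read 'b': {q0, q2, q3, q4, q5, q6, q7} → {q0, q1, q2, q3, q4, q5, q6, q7}.
Read 'c': {q0, q1, q2, q3, q4, q5, q6, q7} → {q0, q2, q3, q4, q5, q6, q7}.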